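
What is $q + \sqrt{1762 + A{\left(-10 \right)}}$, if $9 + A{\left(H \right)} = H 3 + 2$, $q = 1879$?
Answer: $1879 + 5 \sqrt{69} \approx 1920.5$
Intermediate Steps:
$A{\left(H \right)} = -7 + 3 H$ ($A{\left(H \right)} = -9 + \left(H 3 + 2\right) = -9 + \left(3 H + 2\right) = -9 + \left(2 + 3 H\right) = -7 + 3 H$)
$q + \sqrt{1762 + A{\left(-10 \right)}} = 1879 + \sqrt{1762 + \left(-7 + 3 \left(-10\right)\right)} = 1879 + \sqrt{1762 - 37} = 1879 + \sqrt{1725} = 1879 + 5 \sqrt{69}$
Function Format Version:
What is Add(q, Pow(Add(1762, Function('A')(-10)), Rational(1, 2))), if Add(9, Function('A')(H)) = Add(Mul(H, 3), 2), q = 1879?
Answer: Add(1879, Mul(5, Pow(69, Rational(1, 2)))) ≈ 1920.5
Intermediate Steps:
Function('A')(H) = Add(-7, Mul(3, H)) (Function('A')(H) = Add(-9, Add(Mul(H, 3), 2)) = Add(-9, Add(Mul(3, H), 2)) = Add(-9, Add(2, Mul(3, H))) = Add(-7, Mul(3, H)))
Add(q, Pow(Add(1762, Function('A')(-10)), Rational(1, 2))) = Add(1879, Pow(Add(1762, Add(-7, Mul(3, -10))), Rational(1, 2))) = Add(1879, Pow(Add(1762, Add(-7, -30)), Rational(1, 2))) = Add(1879, Pow(Add(1762, -37), Rational(1, 2))) = Add(1879, Pow(1725, Rational(1, 2))) = Add(1879, Mul(5, Pow(69, Rational(1, 2))))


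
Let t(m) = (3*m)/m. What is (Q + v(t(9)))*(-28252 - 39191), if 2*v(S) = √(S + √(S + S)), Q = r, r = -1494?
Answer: 100759842 - 67443*√(3 + √6)/2 ≈ 1.0068e+8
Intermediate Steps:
Q = -1494
t(m) = 3
v(S) = √(S + √2*√S)/2 (v(S) = √(S + √(S + S))/2 = √(S + √(2*S))/2 = √(S + √2*√S)/2)
(Q + v(t(9)))*(-28252 - 39191) = (-1494 + √(3 + √2*√3)/2)*(-28252 - 39191) = (-1494 + √(3 + √6)/2)*(-67443) = 100759842 - 67443*√(3 + √6)/2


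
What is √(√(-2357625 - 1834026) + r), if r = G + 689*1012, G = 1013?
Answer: √(698281 + 3*I*√465739) ≈ 835.63 + 1.225*I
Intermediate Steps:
r = 698281 (r = 1013 + 689*1012 = 1013 + 697268 = 698281)
√(√(-2357625 - 1834026) + r) = √(√(-2357625 - 1834026) + 698281) = √(√(-4191651) + 698281) = √(3*I*√465739 + 698281) = √(698281 + 3*I*√465739)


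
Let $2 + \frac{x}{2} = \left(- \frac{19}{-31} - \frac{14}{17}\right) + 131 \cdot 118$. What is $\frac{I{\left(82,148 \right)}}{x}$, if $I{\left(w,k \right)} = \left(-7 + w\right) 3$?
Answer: $\frac{39525}{5430134} \approx 0.0072788$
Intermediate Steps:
$I{\left(w,k \right)} = -21 + 3 w$
$x = \frac{16290402}{527}$ ($x = -4 + 2 \left(\left(- \frac{19}{-31} - \frac{14}{17}\right) + 131 \cdot 118\right) = -4 + 2 \left(\left(\left(-19\right) \left(- \frac{1}{31}\right) - \frac{14}{17}\right) + 15458\right) = -4 + 2 \left(\left(\frac{19}{31} - \frac{14}{17}\right) + 15458\right) = -4 + 2 \left(- \frac{111}{527} + 15458\right) = -4 + 2 \cdot \frac{8146255}{527} = -4 + \frac{16292510}{527} = \frac{16290402}{527} \approx 30912.0$)
$\frac{I{\left(82,148 \right)}}{x} = \frac{-21 + 3 \cdot 82}{\frac{16290402}{527}} = \left(-21 + 246\right) \frac{527}{16290402} = 225 \cdot \frac{527}{16290402} = \frac{39525}{5430134}$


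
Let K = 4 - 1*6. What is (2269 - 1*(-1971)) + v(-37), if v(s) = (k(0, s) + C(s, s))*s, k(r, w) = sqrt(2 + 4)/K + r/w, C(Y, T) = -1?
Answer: 4277 + 37*sqrt(6)/2 ≈ 4322.3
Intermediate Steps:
K = -2 (K = 4 - 6 = -2)
k(r, w) = -sqrt(6)/2 + r/w (k(r, w) = sqrt(2 + 4)/(-2) + r/w = sqrt(6)*(-1/2) + r/w = -sqrt(6)/2 + r/w)
v(s) = s*(-1 - sqrt(6)/2) (v(s) = ((-sqrt(6)/2 + 0/s) - 1)*s = ((-sqrt(6)/2 + 0) - 1)*s = (-sqrt(6)/2 - 1)*s = (-1 - sqrt(6)/2)*s = s*(-1 - sqrt(6)/2))
(2269 - 1*(-1971)) + v(-37) = (2269 - 1*(-1971)) + (1/2)*(-37)*(-2 - sqrt(6)) = (2269 + 1971) + (37 + 37*sqrt(6)/2) = 4240 + (37 + 37*sqrt(6)/2) = 4277 + 37*sqrt(6)/2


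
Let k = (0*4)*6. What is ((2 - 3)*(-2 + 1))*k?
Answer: 0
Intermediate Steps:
k = 0 (k = 0*6 = 0)
((2 - 3)*(-2 + 1))*k = ((2 - 3)*(-2 + 1))*0 = -1*(-1)*0 = 1*0 = 0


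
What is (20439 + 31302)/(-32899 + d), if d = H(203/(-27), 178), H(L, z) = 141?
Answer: -51741/32758 ≈ -1.5795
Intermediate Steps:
d = 141
(20439 + 31302)/(-32899 + d) = (20439 + 31302)/(-32899 + 141) = 51741/(-32758) = 51741*(-1/32758) = -51741/32758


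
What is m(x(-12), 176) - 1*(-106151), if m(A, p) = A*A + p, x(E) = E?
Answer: 106471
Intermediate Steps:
m(A, p) = p + A**2 (m(A, p) = A**2 + p = p + A**2)
m(x(-12), 176) - 1*(-106151) = (176 + (-12)**2) - 1*(-106151) = (176 + 144) + 106151 = 320 + 106151 = 106471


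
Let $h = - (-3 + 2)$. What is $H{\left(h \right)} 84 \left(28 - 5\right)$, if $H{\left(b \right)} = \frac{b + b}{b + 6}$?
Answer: $552$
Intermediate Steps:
$h = 1$ ($h = \left(-1\right) \left(-1\right) = 1$)
$H{\left(b \right)} = \frac{2 b}{6 + b}$
$H{\left(h \right)} 84 \left(28 - 5\right) = 2 \cdot 1 \frac{1}{6 + 1} \cdot 84 \left(28 - 5\right) = 2 \cdot 1 \cdot \frac{1}{7} \cdot 84 \cdot 23 = \frac{2}{7} \cdot 84 \cdot 23 = 24 \cdot 23 = 552$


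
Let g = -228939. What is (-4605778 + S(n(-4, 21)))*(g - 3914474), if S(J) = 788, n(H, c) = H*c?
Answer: 19080375430870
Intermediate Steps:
(-4605778 + S(n(-4, 21)))*(g - 3914474) = (-4605778 + 788)*(-228939 - 3914474) = -4604990*(-4143413) = 19080375430870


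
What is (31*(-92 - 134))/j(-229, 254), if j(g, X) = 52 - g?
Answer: -7006/281 ≈ -24.932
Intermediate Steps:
(31*(-92 - 134))/j(-229, 254) = (31*(-92 - 134))/(52 - 1*(-229)) = (31*(-226))/(52 + 229) = -7006/281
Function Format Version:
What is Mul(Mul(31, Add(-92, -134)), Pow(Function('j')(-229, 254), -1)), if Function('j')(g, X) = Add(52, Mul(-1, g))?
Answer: Rational(-7006, 281) ≈ -24.932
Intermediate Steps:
Mul(Mul(31, Add(-92, -134)), Pow(Function('j')(-229, 254), -1)) = Mul(Mul(31, Add(-92, -134)), Pow(Add(52, Mul(-1, -229)), -1)) = Mul(Mul(31, -226), Pow(Add(52, 229), -1)) = Mul(-7006, Pow(281, -1)) = Mul(-7006, Rational(1, 281)) = Rational(-7006, 281)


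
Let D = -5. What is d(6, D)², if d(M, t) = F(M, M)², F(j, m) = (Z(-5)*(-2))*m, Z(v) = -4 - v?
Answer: 20736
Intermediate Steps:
F(j, m) = -2*m (F(j, m) = ((-4 - 1*(-5))*(-2))*m = ((-4 + 5)*(-2))*m = (1*(-2))*m = -2*m)
d(M, t) = 4*M² (d(M, t) = (-2*M)² = 4*M²)
d(6, D)² = (4*6²)² = (4*36)² = 144² = 20736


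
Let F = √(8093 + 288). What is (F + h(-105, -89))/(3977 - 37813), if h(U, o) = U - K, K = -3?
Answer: 51/16918 - 17*√29/33836 ≈ 0.00030891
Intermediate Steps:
F = 17*√29 (F = √8381 = 17*√29 ≈ 91.548)
h(U, o) = 3 + U (h(U, o) = U - 1*(-3) = U + 3 = 3 + U)
(F + h(-105, -89))/(3977 - 37813) = (17*√29 + (3 - 105))/(3977 - 37813) = (17*√29 - 102)/(-33836) = (-102 + 17*√29)*(-1/33836) = 51/16918 - 17*√29/33836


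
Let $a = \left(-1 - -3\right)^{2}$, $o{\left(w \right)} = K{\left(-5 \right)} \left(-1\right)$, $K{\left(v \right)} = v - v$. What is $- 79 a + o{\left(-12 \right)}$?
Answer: $-316$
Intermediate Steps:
$K{\left(v \right)} = 0$
$o{\left(w \right)} = 0$ ($o{\left(w \right)} = 0 \left(-1\right) = 0$)
$a = 4$ ($a = \left(-1 + 3\right)^{2} = 2^{2} = 4$)
$- 79 a + o{\left(-12 \right)} = \left(-79\right) 4 + 0 = -316 + 0 = -316$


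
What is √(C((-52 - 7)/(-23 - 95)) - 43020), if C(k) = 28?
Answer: 4*I*√2687 ≈ 207.35*I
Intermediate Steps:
√(C((-52 - 7)/(-23 - 95)) - 43020) = √(28 - 43020) = √(-42992) = 4*I*√2687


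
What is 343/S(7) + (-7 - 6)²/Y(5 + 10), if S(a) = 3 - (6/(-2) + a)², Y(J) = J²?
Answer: -74978/2925 ≈ -25.634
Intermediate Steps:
S(a) = 3 - (-3 + a)² (S(a) = 3 - (6*(-½) + a)² = 3 - (-3 + a)²)
343/S(7) + (-7 - 6)²/Y(5 + 10) = 343/(3 - (-3 + 7)²) + (-7 - 6)²/((5 + 10)²) = 343/(3 - 1*4²) + (-13)²/(15²) = 343/(3 - 1*16) + 169/225 = 343/(3 - 16) + 169*(1/225) = 343/(-13) + 169/225 = 343*(-1/13) + 169/225 = -343/13 + 169/225 = -74978/2925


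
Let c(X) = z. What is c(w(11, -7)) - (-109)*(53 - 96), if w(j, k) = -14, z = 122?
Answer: -4565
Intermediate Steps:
c(X) = 122
c(w(11, -7)) - (-109)*(53 - 96) = 122 - (-109)*(53 - 96) = 122 - (-109)*(-43) = 122 - 1*4687 = 122 - 4687 = -4565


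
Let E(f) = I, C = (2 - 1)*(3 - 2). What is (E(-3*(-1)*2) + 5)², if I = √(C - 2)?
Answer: (5 + I)² ≈ 24.0 + 10.0*I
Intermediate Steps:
C = 1 (C = 1*1 = 1)
I
E(f) = I
(E(-3*(-1)*2) + 5)² = (I + 5)² = (5 + I)²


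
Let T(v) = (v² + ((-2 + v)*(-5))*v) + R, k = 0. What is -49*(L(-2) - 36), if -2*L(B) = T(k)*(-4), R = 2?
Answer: 1568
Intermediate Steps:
T(v) = 2 + v² + v*(10 - 5*v) (T(v) = (v² + ((-2 + v)*(-5))*v) + 2 = (v² + (10 - 5*v)*v) + 2 = (v² + v*(10 - 5*v)) + 2 = 2 + v² + v*(10 - 5*v))
L(B) = 4 (L(B) = -(2 - 4*0² + 10*0)*(-4)/2 = -(2 - 4*0 + 0)*(-4)/2 = -(2 + 0 + 0)*(-4)/2 = -(-4) = -½*(-8) = 4)
-49*(L(-2) - 36) = -49*(4 - 36) = -49*(-32) = 1568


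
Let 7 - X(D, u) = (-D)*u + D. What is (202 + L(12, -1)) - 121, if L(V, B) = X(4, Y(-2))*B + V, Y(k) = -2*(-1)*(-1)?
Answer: 98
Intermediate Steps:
Y(k) = -2 (Y(k) = 2*(-1) = -2)
X(D, u) = 7 - D + D*u (X(D, u) = 7 - ((-D)*u + D) = 7 - (-D*u + D) = 7 - (D - D*u) = 7 + (-D + D*u) = 7 - D + D*u)
L(V, B) = V - 5*B (L(V, B) = (7 - 1*4 + 4*(-2))*B + V = (7 - 4 - 8)*B + V = -5*B + V = V - 5*B)
(202 + L(12, -1)) - 121 = (202 + (12 - 5*(-1))) - 121 = (202 + (12 + 5)) - 121 = (202 + 17) - 121 = 219 - 121 = 98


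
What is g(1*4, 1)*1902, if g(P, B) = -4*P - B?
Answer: -32334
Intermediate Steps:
g(P, B) = -B - 4*P
g(1*4, 1)*1902 = (-1*1 - 4*4)*1902 = (-1 - 4*4)*1902 = (-1 - 16)*1902 = -17*1902 = -32334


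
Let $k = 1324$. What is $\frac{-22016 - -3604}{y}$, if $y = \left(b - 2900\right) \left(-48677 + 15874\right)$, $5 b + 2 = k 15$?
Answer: $\frac{46030}{87879237} \approx 0.00052379$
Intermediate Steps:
$b = \frac{19858}{5}$ ($b = - \frac{2}{5} + \frac{1324 \cdot 15}{5} = - \frac{2}{5} + \frac{1}{5} \cdot 19860 = - \frac{2}{5} + 3972 = \frac{19858}{5} \approx 3971.6$)
$y = - \frac{175758474}{5}$ ($y = \left(\frac{19858}{5} - 2900\right) \left(-48677 + 15874\right) = \frac{5358}{5} \left(-32803\right) = - \frac{175758474}{5} \approx -3.5152 \cdot 10^{7}$)
$\frac{-22016 - -3604}{y} = \frac{-22016 - -3604}{- \frac{175758474}{5}} = \left(-22016 + 3604\right) \left(- \frac{5}{175758474}\right) = \left(-18412\right) \left(- \frac{5}{175758474}\right) = \frac{46030}{87879237}$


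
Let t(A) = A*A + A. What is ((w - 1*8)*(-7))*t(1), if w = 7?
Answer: 14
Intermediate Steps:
t(A) = A + A**2 (t(A) = A**2 + A = A + A**2)
((w - 1*8)*(-7))*t(1) = ((7 - 1*8)*(-7))*(1*(1 + 1)) = ((7 - 8)*(-7))*(1*2) = -1*(-7)*2 = 7*2 = 14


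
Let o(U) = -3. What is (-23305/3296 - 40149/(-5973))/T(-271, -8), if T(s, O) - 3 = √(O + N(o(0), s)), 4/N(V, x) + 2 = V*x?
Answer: -5571295071/90448677088 + 2289887*I*√1314631/45224338544 ≈ -0.061596 + 0.058056*I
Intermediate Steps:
N(V, x) = 4/(-2 + V*x)
T(s, O) = 3 + √(O + 4/(-2 - 3*s))
(-23305/3296 - 40149/(-5973))/T(-271, -8) = (-23305/3296 - 40149/(-5973))/(3 + √((-4 - 8*(2 + 3*(-271)))/(2 + 3*(-271)))) = (-23305*1/3296 - 40149*(-1/5973))/(3 + √((-4 - 8*(2 - 813))/(2 - 813))) = (-23305/3296 + 13383/1991)/(3 + √((-4 - 8*(-811))/(-811))) = -2289887/(6562336*(3 + √(-(-4 + 6488)/811))) = -2289887/(6562336*(3 + √(-1/811*6484))) = -2289887/(6562336*(3 + √(-6484/811))) = -2289887/(6562336*(3 + 2*I*√1314631/811))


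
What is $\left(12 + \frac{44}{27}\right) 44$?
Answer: $\frac{16192}{27} \approx 599.7$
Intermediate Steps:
$\left(12 + \frac{44}{27}\right) 44 = \frac{368}{27} \cdot 44 = \frac{16192}{27}$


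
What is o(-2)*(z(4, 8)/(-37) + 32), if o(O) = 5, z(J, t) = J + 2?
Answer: 5890/37 ≈ 159.19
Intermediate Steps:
z(J, t) = 2 + J
o(-2)*(z(4, 8)/(-37) + 32) = 5*((2 + 4)/(-37) + 32) = 5*(6*(-1/37) + 32) = 5*(-6/37 + 32) = 5*(1178/37) = 5890/37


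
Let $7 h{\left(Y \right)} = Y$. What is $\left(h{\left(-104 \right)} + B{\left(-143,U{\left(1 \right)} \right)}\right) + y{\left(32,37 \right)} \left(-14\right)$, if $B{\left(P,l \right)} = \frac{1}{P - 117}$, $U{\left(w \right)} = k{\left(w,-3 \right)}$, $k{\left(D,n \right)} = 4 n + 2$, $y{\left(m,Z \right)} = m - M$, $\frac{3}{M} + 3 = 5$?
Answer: $- \frac{804187}{1820} \approx -441.86$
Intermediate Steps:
$M = \frac{3}{2}$ ($M = \frac{3}{-3 + 5} = \frac{3}{2} \approx 1.5$)
$y{\left(m,Z \right)} = - \frac{3}{2} + m$ ($y{\left(m,Z \right)} = m - \frac{3}{2} = - \frac{3}{2} + m$)
$h{\left(Y \right)} = \frac{Y}{7}$
$k{\left(D,n \right)} = 2 + 4 n$
$U{\left(w \right)} = -10$ ($U{\left(w \right)} = 2 + 4 \left(-3\right) = 2 - 12 = -10$)
$B{\left(P,l \right)} = \frac{1}{-117 + P}$
$\left(h{\left(-104 \right)} + B{\left(-143,U{\left(1 \right)} \right)}\right) + y{\left(32,37 \right)} \left(-14\right) = \left(\frac{1}{7} \left(-104\right) + \frac{1}{-117 - 143}\right) + \left(- \frac{3}{2} + 32\right) \left(-14\right) = \left(- \frac{104}{7} + \frac{1}{-260}\right) + \frac{61}{2} \left(-14\right) = \left(- \frac{104}{7} - \frac{1}{260}\right) - 427 = - \frac{27047}{1820} - 427 = - \frac{804187}{1820}$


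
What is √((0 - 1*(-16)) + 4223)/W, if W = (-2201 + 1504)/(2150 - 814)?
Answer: -4008*√471/697 ≈ -124.80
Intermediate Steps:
W = -697/1336 ≈ -0.52171
√((0 - 1*(-16)) + 4223)/W = √((0 - 1*(-16)) + 4223)/(-697/1336) = √((0 + 16) + 4223)*(-1336/697) = √(16 + 4223)*(-1336/697) = √4239*(-1336/697) = (3*√471)*(-1336/697) = -4008*√471/697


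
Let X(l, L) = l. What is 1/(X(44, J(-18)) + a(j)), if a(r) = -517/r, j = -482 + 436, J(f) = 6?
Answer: 46/2541 ≈ 0.018103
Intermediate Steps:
j = -46
1/(X(44, J(-18)) + a(j)) = 1/(44 - 517/(-46)) = 1/(44 - 517*(-1/46)) = 1/(44 + 517/46) = 1/(2541/46) = 46/2541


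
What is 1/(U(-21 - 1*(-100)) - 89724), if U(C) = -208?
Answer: -1/89932 ≈ -1.1120e-5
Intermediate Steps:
1/(U(-21 - 1*(-100)) - 89724) = 1/(-208 - 89724) = 1/(-89932) = -1/89932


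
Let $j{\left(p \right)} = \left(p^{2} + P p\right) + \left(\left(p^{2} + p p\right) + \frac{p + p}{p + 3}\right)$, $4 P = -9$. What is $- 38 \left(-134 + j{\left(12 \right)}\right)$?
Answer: $- \frac{51794}{5} \approx -10359.0$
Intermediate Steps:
$P = - \frac{9}{4}$ ($P = \frac{1}{4} \left(-9\right) = - \frac{9}{4} \approx -2.25$)
$j{\left(p \right)} = 3 p^{2} - \frac{9 p}{4} + \frac{2 p}{3 + p}$ ($j{\left(p \right)} = \left(p^{2} - \frac{9 p}{4}\right) + \left(\left(p^{2} + p p\right) + \frac{p + p}{p + 3}\right) = \left(p^{2} - \frac{9 p}{4}\right) + \left(\left(p^{2} + p^{2}\right) + \frac{2 p}{3 + p}\right) = \left(p^{2} - \frac{9 p}{4}\right) + \left(2 p^{2} + \frac{2 p}{3 + p}\right) = 3 p^{2} - \frac{9 p}{4} + \frac{2 p}{3 + p}$)
$- 38 \left(-134 + j{\left(12 \right)}\right) = - 38 \left(-134 + \frac{1}{4} \cdot 12 \frac{1}{3 + 12} \left(-19 + 12 \cdot 12^{2} + 27 \cdot 12\right)\right) = - 38 \left(-134 + \frac{1}{4} \cdot 12 \cdot \frac{1}{15} \left(-19 + 12 \cdot 144 + 324\right)\right) = - 38 \left(-134 + \frac{1}{4} \cdot 12 \cdot \frac{1}{15} \left(-19 + 1728 + 324\right)\right) = - 38 \left(-134 + \frac{1}{4} \cdot 12 \cdot \frac{1}{15} \cdot 2033\right) = - 38 \left(-134 + \frac{2033}{5}\right) = \left(-38\right) \frac{1363}{5} = - \frac{51794}{5}$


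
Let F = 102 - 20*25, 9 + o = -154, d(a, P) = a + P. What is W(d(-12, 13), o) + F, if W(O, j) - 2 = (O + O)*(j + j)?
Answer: -1048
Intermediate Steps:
d(a, P) = P + a
o = -163 (o = -9 - 154 = -163)
F = -398 (F = 102 - 500 = -398)
W(O, j) = 2 + 4*O*j (W(O, j) = 2 + (O + O)*(j + j) = 2 + (2*O)*(2*j) = 2 + 4*O*j)
W(d(-12, 13), o) + F = (2 + 4*(13 - 12)*(-163)) - 398 = (2 + 4*1*(-163)) - 398 = (2 - 652) - 398 = -650 - 398 = -1048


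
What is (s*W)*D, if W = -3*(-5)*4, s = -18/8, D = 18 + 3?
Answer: -2835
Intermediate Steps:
D = 21
s = -9/4 (s = -18*⅛ = -9/4 ≈ -2.2500)
W = 60 (W = 15*4 = 60)
(s*W)*D = -9/4*60*21 = -135*21 = -2835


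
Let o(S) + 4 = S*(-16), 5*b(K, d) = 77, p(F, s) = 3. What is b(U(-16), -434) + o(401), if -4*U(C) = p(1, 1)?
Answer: -32023/5 ≈ -6404.6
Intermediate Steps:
U(C) = -¾ (U(C) = -¼*3 = -¾)
b(K, d) = 77/5 (b(K, d) = (⅕)*77 = 77/5)
o(S) = -4 - 16*S (o(S) = -4 + S*(-16) = -4 - 16*S)
b(U(-16), -434) + o(401) = 77/5 + (-4 - 16*401) = 77/5 + (-4 - 6416) = 77/5 - 6420 = -32023/5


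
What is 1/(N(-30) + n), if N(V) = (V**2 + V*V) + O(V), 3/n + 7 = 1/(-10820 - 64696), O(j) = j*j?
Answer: 528613/1427028552 ≈ 0.00037043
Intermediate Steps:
O(j) = j**2
n = -226548/528613 (n = 3/(-7 + 1/(-10820 - 64696)) = 3/(-7 + 1/(-75516)) = 3/(-7 - 1/75516) = 3/(-528613/75516) = 3*(-75516/528613) = -226548/528613 ≈ -0.42857)
N(V) = 3*V**2 (N(V) = (V**2 + V*V) + V**2 = (V**2 + V**2) + V**2 = 2*V**2 + V**2 = 3*V**2)
1/(N(-30) + n) = 1/(3*(-30)**2 - 226548/528613) = 1/(3*900 - 226548/528613) = 1/(2700 - 226548/528613) = 1/(1427028552/528613) = 528613/1427028552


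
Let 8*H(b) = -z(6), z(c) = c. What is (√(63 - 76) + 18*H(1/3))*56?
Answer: -756 + 56*I*√13 ≈ -756.0 + 201.91*I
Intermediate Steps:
H(b) = -¾ (H(b) = (-1*6)/8 = (⅛)*(-6) = -¾)
(√(63 - 76) + 18*H(1/3))*56 = (√(63 - 76) + 18*(-¾))*56 = (√(-13) - 27/2)*56 = (I*√13 - 27/2)*56 = (-27/2 + I*√13)*56 = -756 + 56*I*√13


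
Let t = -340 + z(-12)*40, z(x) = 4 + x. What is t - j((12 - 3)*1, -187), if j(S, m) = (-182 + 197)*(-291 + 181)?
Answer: 990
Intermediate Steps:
j(S, m) = -1650 (j(S, m) = 15*(-110) = -1650)
t = -660 (t = -340 + (4 - 12)*40 = -340 - 8*40 = -340 - 320 = -660)
t - j((12 - 3)*1, -187) = -660 - 1*(-1650) = -660 + 1650 = 990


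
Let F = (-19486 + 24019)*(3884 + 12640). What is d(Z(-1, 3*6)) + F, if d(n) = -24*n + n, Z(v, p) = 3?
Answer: 74903223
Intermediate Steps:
d(n) = -23*n
F = 74903292 (F = 4533*16524 = 74903292)
d(Z(-1, 3*6)) + F = -23*3 + 74903292 = -69 + 74903292 = 74903223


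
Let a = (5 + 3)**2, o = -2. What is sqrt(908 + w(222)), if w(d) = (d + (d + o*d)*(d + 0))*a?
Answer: 2*I*sqrt(784765) ≈ 1771.7*I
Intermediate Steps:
a = 64 (a = 8**2 = 64)
w(d) = -64*d**2 + 64*d (w(d) = (d + (d - 2*d)*(d + 0))*64 = (d + (-d)*d)*64 = (d - d**2)*64 = -64*d**2 + 64*d)
sqrt(908 + w(222)) = sqrt(908 + 64*222*(1 - 1*222)) = sqrt(908 + 64*222*(1 - 222)) = sqrt(908 + 64*222*(-221)) = sqrt(908 - 3139968) = sqrt(-3139060) = 2*I*sqrt(784765)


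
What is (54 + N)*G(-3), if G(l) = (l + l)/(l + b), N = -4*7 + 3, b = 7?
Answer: -87/2 ≈ -43.500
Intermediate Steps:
N = -25 (N = -28 + 3 = -25)
G(l) = 2*l/(7 + l) (G(l) = (l + l)/(l + 7) = (2*l)/(7 + l) = 2*l/(7 + l))
(54 + N)*G(-3) = (54 - 25)*(2*(-3)/(7 - 3)) = 29*(2*(-3)/4) = 29*(2*(-3)*(¼)) = 29*(-3/2) = -87/2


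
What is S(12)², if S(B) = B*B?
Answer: 20736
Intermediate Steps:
S(B) = B²
S(12)² = (12²)² = 144² = 20736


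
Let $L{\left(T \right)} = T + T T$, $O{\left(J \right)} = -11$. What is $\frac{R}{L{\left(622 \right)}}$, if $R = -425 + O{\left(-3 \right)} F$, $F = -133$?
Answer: $\frac{519}{193753} \approx 0.0026787$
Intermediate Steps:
$L{\left(T \right)} = T + T^{2}$
$R = 1038$ ($R = -425 - -1463 = -425 + 1463 = 1038$)
$\frac{R}{L{\left(622 \right)}} = \frac{1038}{622 \left(1 + 622\right)} = \frac{1038}{622 \cdot 623} = \frac{1038}{387506} = 1038 \cdot \frac{1}{387506} = \frac{519}{193753}$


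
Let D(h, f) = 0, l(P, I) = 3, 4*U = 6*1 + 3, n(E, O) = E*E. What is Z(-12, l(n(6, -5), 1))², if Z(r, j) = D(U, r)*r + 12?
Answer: 144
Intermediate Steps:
n(E, O) = E²
U = 9/4 (U = (6*1 + 3)/4 = (6 + 3)/4 = (¼)*9 = 9/4 ≈ 2.2500)
Z(r, j) = 12 (Z(r, j) = 0*r + 12 = 0 + 12 = 12)
Z(-12, l(n(6, -5), 1))² = 12² = 144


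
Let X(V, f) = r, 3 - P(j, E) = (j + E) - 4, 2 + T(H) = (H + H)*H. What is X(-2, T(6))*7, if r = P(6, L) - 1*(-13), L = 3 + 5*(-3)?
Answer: 182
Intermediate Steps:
T(H) = -2 + 2*H**2 (T(H) = -2 + (H + H)*H = -2 + (2*H)*H = -2 + 2*H**2)
L = -12 (L = 3 - 15 = -12)
P(j, E) = 7 - E - j (P(j, E) = 3 - ((j + E) - 4) = 3 - ((E + j) - 4) = 3 - (-4 + E + j) = 3 + (4 - E - j) = 7 - E - j)
r = 26 (r = (7 - 1*(-12) - 1*6) - 1*(-13) = (7 + 12 - 6) + 13 = 13 + 13 = 26)
X(V, f) = 26
X(-2, T(6))*7 = 26*7 = 182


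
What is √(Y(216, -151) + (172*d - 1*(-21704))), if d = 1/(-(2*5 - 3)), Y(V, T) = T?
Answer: √1054893/7 ≈ 146.73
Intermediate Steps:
d = -⅐ (d = 1/(-(10 - 3)) = 1/(-1*7) = 1/(-7) = -⅐ ≈ -0.14286)
√(Y(216, -151) + (172*d - 1*(-21704))) = √(-151 + (172*(-⅐) - 1*(-21704))) = √(-151 + (-172/7 + 21704)) = √(-151 + 151756/7) = √(150699/7) = √1054893/7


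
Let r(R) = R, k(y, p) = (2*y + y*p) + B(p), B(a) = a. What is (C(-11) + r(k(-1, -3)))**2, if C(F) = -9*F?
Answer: 9409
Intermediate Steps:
k(y, p) = p + 2*y + p*y (k(y, p) = (2*y + y*p) + p = (2*y + p*y) + p = p + 2*y + p*y)
(C(-11) + r(k(-1, -3)))**2 = (-9*(-11) + (-3 + 2*(-1) - 3*(-1)))**2 = (99 + (-3 - 2 + 3))**2 = (99 - 2)**2 = 97**2 = 9409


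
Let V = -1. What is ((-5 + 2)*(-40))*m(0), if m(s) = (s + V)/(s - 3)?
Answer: 40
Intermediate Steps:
m(s) = (-1 + s)/(-3 + s) (m(s) = (s - 1)/(s - 3) = (-1 + s)/(-3 + s))
((-5 + 2)*(-40))*m(0) = ((-5 + 2)*(-40))*((-1 + 0)/(-3 + 0)) = (-3*(-40))*(-1/(-3)) = 120*(-⅓*(-1)) = 120*(⅓) = 40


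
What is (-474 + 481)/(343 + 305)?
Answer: 7/648 ≈ 0.010802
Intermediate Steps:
(-474 + 481)/(343 + 305) = 7/648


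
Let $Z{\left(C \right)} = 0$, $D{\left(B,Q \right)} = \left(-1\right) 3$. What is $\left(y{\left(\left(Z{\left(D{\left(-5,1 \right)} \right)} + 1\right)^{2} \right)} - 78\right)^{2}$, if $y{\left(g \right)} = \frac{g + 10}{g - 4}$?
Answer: $\frac{60025}{9} \approx 6669.4$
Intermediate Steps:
$D{\left(B,Q \right)} = -3$
$y{\left(g \right)} = \frac{10 + g}{-4 + g}$
$\left(y{\left(\left(Z{\left(D{\left(-5,1 \right)} \right)} + 1\right)^{2} \right)} - 78\right)^{2} = \left(\frac{10 + \left(0 + 1\right)^{2}}{-4 + \left(0 + 1\right)^{2}} - 78\right)^{2} = \left(\frac{10 + 1^{2}}{-4 + 1^{2}} - 78\right)^{2} = \left(\frac{10 + 1}{-4 + 1} - 78\right)^{2} = \left(\frac{1}{-3} \cdot 11 - 78\right)^{2} = \left(\left(- \frac{1}{3}\right) 11 - 78\right)^{2} = \left(- \frac{11}{3} - 78\right)^{2} = \left(- \frac{245}{3}\right)^{2} = \frac{60025}{9}$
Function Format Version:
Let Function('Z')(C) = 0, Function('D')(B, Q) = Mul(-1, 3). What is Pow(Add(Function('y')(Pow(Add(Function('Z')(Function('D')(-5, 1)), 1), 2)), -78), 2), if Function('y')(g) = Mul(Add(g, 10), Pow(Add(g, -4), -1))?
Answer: Rational(60025, 9) ≈ 6669.4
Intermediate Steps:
Function('D')(B, Q) = -3
Function('y')(g) = Mul(Pow(Add(-4, g), -1), Add(10, g)) (Function('y')(g) = Mul(Add(10, g), Pow(Add(-4, g), -1)) = Mul(Pow(Add(-4, g), -1), Add(10, g)))
Pow(Add(Function('y')(Pow(Add(Function('Z')(Function('D')(-5, 1)), 1), 2)), -78), 2) = Pow(Add(Mul(Pow(Add(-4, Pow(Add(0, 1), 2)), -1), Add(10, Pow(Add(0, 1), 2))), -78), 2) = Pow(Add(Mul(Pow(Add(-4, Pow(1, 2)), -1), Add(10, Pow(1, 2))), -78), 2) = Pow(Add(Mul(Pow(Add(-4, 1), -1), Add(10, 1)), -78), 2) = Pow(Add(Mul(Pow(-3, -1), 11), -78), 2) = Pow(Add(Mul(Rational(-1, 3), 11), -78), 2) = Pow(Add(Rational(-11, 3), -78), 2) = Pow(Rational(-245, 3), 2) = Rational(60025, 9)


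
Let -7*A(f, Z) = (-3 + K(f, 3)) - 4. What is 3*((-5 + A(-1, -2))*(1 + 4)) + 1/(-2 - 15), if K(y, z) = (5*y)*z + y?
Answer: -3067/119 ≈ -25.773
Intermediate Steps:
K(y, z) = y + 5*y*z (K(y, z) = 5*y*z + y = y + 5*y*z)
A(f, Z) = 1 - 16*f/7 (A(f, Z) = -((-3 + f*(1 + 5*3)) - 4)/7 = -((-3 + f*(1 + 15)) - 4)/7 = -((-3 + f*16) - 4)/7 = -((-3 + 16*f) - 4)/7 = -(-7 + 16*f)/7 = 1 - 16*f/7)
3*((-5 + A(-1, -2))*(1 + 4)) + 1/(-2 - 15) = 3*((-5 + (1 - 16/7*(-1)))*(1 + 4)) + 1/(-2 - 15) = 3*((-5 + (1 + 16/7))*5) + 1/(-17) = 3*((-5 + 23/7)*5) - 1/17 = 3*(-12/7*5) - 1/17 = 3*(-60/7) - 1/17 = -180/7 - 1/17 = -3067/119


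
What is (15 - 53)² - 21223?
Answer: -19779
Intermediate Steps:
(15 - 53)² - 21223 = (-38)² - 21223 = 1444 - 21223 = -19779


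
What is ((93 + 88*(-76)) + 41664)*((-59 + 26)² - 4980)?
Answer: -136453479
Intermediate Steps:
((93 + 88*(-76)) + 41664)*((-59 + 26)² - 4980) = ((93 - 6688) + 41664)*((-33)² - 4980) = (-6595 + 41664)*(1089 - 4980) = 35069*(-3891) = -136453479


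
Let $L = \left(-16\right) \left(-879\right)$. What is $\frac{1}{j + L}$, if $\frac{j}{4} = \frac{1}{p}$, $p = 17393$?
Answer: $\frac{17393}{244615156} \approx 7.1104 \cdot 10^{-5}$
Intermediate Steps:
$j = \frac{4}{17393} \approx 0.00022998$
$L = 14064$
$\frac{1}{j + L} = \frac{1}{\frac{4}{17393} + 14064} = \frac{1}{\frac{244615156}{17393}} = \frac{17393}{244615156}$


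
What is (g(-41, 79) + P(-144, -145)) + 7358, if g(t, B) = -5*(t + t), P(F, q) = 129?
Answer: 7897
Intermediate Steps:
g(t, B) = -10*t
(g(-41, 79) + P(-144, -145)) + 7358 = (-10*(-41) + 129) + 7358 = (410 + 129) + 7358 = 539 + 7358 = 7897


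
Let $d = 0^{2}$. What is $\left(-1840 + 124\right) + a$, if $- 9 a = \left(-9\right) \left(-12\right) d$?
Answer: $-1716$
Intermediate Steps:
$d = 0$
$a = 0$ ($a = - \frac{\left(-9\right) \left(-12\right) 0}{9} = - \frac{108 \cdot 0}{9} = \left(- \frac{1}{9}\right) 0 = 0$)
$\left(-1840 + 124\right) + a = \left(-1840 + 124\right) + 0 = -1716 + 0 = -1716$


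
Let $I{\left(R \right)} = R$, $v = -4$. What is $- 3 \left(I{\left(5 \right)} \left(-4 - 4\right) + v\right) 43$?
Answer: $5676$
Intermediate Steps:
$- 3 \left(I{\left(5 \right)} \left(-4 - 4\right) + v\right) 43 = - 3 \left(5 \left(-4 - 4\right) - 4\right) 43 = - 3 \left(5 \left(-8\right) - 4\right) 43 = - 3 \left(-40 - 4\right) 43 = \left(-3\right) \left(-44\right) 43 = 132 \cdot 43 = 5676$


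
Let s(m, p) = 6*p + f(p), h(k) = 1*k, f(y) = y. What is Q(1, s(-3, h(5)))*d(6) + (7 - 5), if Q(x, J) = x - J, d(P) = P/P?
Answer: -32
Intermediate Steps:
h(k) = k
s(m, p) = 7*p (s(m, p) = 6*p + p = 7*p)
d(P) = 1
Q(1, s(-3, h(5)))*d(6) + (7 - 5) = (1 - 7*5)*1 + (7 - 5) = (1 - 1*35)*1 + 2 = (1 - 35)*1 + 2 = -34*1 + 2 = -34 + 2 = -32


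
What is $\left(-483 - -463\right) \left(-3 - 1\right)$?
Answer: $80$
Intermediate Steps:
$\left(-483 - -463\right) \left(-3 - 1\right) = \left(-483 + 463\right) \left(-4\right) = \left(-20\right) \left(-4\right) = 80$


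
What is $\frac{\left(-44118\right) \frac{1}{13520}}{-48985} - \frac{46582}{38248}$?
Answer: $- \frac{1928031819071}{1583173646600} \approx -1.2178$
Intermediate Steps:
$\frac{\left(-44118\right) \frac{1}{13520}}{-48985} - \frac{46582}{38248} = \left(-44118\right) \frac{1}{13520} \left(- \frac{1}{48985}\right) - \frac{23291}{19124} = \left(- \frac{22059}{6760}\right) \left(- \frac{1}{48985}\right) - \frac{23291}{19124} = \frac{22059}{331138600} - \frac{23291}{19124} = - \frac{1928031819071}{1583173646600}$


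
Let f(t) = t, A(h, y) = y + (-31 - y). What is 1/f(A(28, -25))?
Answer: -1/31 ≈ -0.032258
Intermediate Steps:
A(h, y) = -31
1/f(A(28, -25)) = 1/(-31) = -1/31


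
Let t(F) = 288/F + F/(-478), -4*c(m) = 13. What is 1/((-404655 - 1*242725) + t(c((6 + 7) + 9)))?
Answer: -24856/16093479735 ≈ -1.5445e-6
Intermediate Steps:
c(m) = -13/4 (c(m) = -¼*13 = -13/4)
t(F) = 288/F - F/478 (t(F) = 288/F + F*(-1/478) = 288/F - F/478)
1/((-404655 - 1*242725) + t(c((6 + 7) + 9))) = 1/((-404655 - 1*242725) + (288/(-13/4) - 1/478*(-13/4))) = 1/((-404655 - 242725) + (288*(-4/13) + 13/1912)) = 1/(-647380 + (-1152/13 + 13/1912)) = 1/(-647380 - 2202455/24856) = 1/(-16093479735/24856) = -24856/16093479735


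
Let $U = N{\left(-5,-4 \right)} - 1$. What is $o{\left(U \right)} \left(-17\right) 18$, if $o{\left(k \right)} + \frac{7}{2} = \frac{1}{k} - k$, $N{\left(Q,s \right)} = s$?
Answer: $- \frac{1989}{5} \approx -397.8$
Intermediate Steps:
$U = -5$ ($U = -4 - 1 = -5$)
$o{\left(k \right)} = - \frac{7}{2} + \frac{1}{k} - k$ ($o{\left(k \right)} = - \frac{7}{2} - \left(k - \frac{1}{k}\right) = - \frac{7}{2} + \frac{1}{k} - k$)
$o{\left(U \right)} \left(-17\right) 18 = \left(- \frac{7}{2} + \frac{1}{-5} - -5\right) \left(-17\right) 18 = \left(- \frac{7}{2} - \frac{1}{5} + 5\right) \left(-17\right) 18 = \frac{13}{10} \left(-17\right) 18 = \left(- \frac{221}{10}\right) 18 = - \frac{1989}{5}$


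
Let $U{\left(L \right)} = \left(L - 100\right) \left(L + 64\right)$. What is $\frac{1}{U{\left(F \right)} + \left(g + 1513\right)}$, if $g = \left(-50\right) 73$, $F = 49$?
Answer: $- \frac{1}{7900} \approx -0.00012658$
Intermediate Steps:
$U{\left(L \right)} = \left(-100 + L\right) \left(64 + L\right)$
$g = -3650$
$\frac{1}{U{\left(F \right)} + \left(g + 1513\right)} = \frac{1}{\left(-6400 + 49^{2} - 1764\right) + \left(-3650 + 1513\right)} = \frac{1}{\left(-6400 + 2401 - 1764\right) - 2137} = \frac{1}{-5763 - 2137} = \frac{1}{-7900} = - \frac{1}{7900}$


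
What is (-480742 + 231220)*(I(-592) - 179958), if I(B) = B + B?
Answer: 45198914124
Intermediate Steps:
I(B) = 2*B
(-480742 + 231220)*(I(-592) - 179958) = (-480742 + 231220)*(2*(-592) - 179958) = -249522*(-1184 - 179958) = -249522*(-181142) = 45198914124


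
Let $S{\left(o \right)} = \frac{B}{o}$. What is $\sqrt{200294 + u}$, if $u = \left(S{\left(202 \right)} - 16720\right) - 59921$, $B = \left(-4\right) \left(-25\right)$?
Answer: $\frac{3 \sqrt{140154367}}{101} \approx 351.64$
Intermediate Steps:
$B = 100$
$S{\left(o \right)} = \frac{100}{o}$
$u = - \frac{7740691}{101}$ ($u = \left(\frac{100}{202} - 16720\right) - 59921 = \left(100 \cdot \frac{1}{202} - 16720\right) - 59921 = \left(\frac{50}{101} - 16720\right) - 59921 = - \frac{1688670}{101} - 59921 = - \frac{7740691}{101} \approx -76641.0$)
$\sqrt{200294 + u} = \sqrt{200294 - \frac{7740691}{101}} = \sqrt{\frac{12489003}{101}} = \frac{3 \sqrt{140154367}}{101}$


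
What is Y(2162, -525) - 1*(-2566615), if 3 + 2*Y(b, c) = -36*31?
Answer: 5132111/2 ≈ 2.5661e+6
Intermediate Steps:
Y(b, c) = -1119/2 (Y(b, c) = -3/2 + (-36*31)/2 = -3/2 + (1/2)*(-1116) = -3/2 - 558 = -1119/2)
Y(2162, -525) - 1*(-2566615) = -1119/2 - 1*(-2566615) = -1119/2 + 2566615 = 5132111/2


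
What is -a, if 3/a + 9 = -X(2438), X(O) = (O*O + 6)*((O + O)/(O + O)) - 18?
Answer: 3/5943841 ≈ 5.0472e-7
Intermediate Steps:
X(O) = -12 + O**2 (X(O) = (O**2 + 6)*((2*O)/((2*O))) - 18 = (6 + O**2)*((2*O)*(1/(2*O))) - 18 = (6 + O**2)*1 - 18 = (6 + O**2) - 18 = -12 + O**2)
a = -3/5943841 (a = 3/(-9 - (-12 + 2438**2)) = 3/(-9 - (-12 + 5943844)) = 3/(-9 - 1*5943832) = 3/(-9 - 5943832) = 3/(-5943841) = 3*(-1/5943841) = -3/5943841 ≈ -5.0472e-7)
-a = -1*(-3/5943841) = 3/5943841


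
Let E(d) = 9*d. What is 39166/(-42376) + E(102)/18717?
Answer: -6805577/7775996 ≈ -0.87520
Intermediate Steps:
39166/(-42376) + E(102)/18717 = 39166/(-42376) + (9*102)/18717 = 39166*(-1/42376) + 918*(1/18717) = -19583/21188 + 18/367 = -6805577/7775996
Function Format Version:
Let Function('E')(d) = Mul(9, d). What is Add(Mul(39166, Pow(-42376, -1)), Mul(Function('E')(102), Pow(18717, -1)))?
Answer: Rational(-6805577, 7775996) ≈ -0.87520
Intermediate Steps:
Add(Mul(39166, Pow(-42376, -1)), Mul(Function('E')(102), Pow(18717, -1))) = Add(Mul(39166, Pow(-42376, -1)), Mul(Mul(9, 102), Pow(18717, -1))) = Add(Mul(39166, Rational(-1, 42376)), Mul(918, Rational(1, 18717))) = Add(Rational(-19583, 21188), Rational(18, 367)) = Rational(-6805577, 7775996)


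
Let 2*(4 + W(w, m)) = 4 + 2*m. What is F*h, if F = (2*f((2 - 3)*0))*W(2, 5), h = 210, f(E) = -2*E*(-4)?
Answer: 0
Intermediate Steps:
f(E) = 8*E
W(w, m) = -2 + m (W(w, m) = -4 + (4 + 2*m)/2 = -4 + (2 + m) = -2 + m)
F = 0 (F = (2*(8*((2 - 3)*0)))*(-2 + 5) = (2*(8*(-1*0)))*3 = (2*(8*0))*3 = (2*0)*3 = 0*3 = 0)
F*h = 0*210 = 0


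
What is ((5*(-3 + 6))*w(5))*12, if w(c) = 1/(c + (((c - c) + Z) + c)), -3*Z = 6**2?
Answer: -90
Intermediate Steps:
Z = -12 (Z = -1/3*6**2 = -1/3*36 = -12)
w(c) = 1/(-12 + 2*c) (w(c) = 1/(c + (((c - c) - 12) + c)) = 1/(c + ((0 - 12) + c)) = 1/(c + (-12 + c)) = 1/(-12 + 2*c))
((5*(-3 + 6))*w(5))*12 = ((5*(-3 + 6))*(1/(2*(-6 + 5))))*12 = ((5*3)*((1/2)/(-1)))*12 = (15*((1/2)*(-1)))*12 = (15*(-1/2))*12 = -15/2*12 = -90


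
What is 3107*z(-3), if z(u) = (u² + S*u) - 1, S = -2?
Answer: 43498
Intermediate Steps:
z(u) = -1 + u² - 2*u (z(u) = (u² - 2*u) - 1 = -1 + u² - 2*u)
3107*z(-3) = 3107*(-1 + (-3)² - 2*(-3)) = 3107*(-1 + 9 + 6) = 3107*14 = 43498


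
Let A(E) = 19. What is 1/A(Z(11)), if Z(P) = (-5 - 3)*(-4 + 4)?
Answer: 1/19 ≈ 0.052632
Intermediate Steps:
Z(P) = 0 (Z(P) = -8*0 = 0)
1/A(Z(11)) = 1/19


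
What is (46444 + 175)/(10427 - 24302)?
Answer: -46619/13875 ≈ -3.3599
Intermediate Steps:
(46444 + 175)/(10427 - 24302) = 46619/(-13875) = 46619*(-1/13875) = -46619/13875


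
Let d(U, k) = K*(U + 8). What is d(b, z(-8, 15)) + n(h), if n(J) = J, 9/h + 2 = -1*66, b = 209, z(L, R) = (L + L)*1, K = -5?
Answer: -73789/68 ≈ -1085.1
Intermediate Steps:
z(L, R) = 2*L (z(L, R) = (2*L)*1 = 2*L)
d(U, k) = -40 - 5*U (d(U, k) = -5*(U + 8) = -5*(8 + U) = -40 - 5*U)
h = -9/68 (h = 9/(-2 - 1*66) = 9/(-2 - 66) = 9/(-68) = 9*(-1/68) = -9/68 ≈ -0.13235)
d(b, z(-8, 15)) + n(h) = (-40 - 5*209) - 9/68 = (-40 - 1045) - 9/68 = -1085 - 9/68 = -73789/68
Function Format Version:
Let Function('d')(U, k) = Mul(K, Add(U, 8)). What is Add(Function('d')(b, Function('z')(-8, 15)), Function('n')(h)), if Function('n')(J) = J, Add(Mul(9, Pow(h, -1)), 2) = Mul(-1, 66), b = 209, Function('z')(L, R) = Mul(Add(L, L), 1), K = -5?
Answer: Rational(-73789, 68) ≈ -1085.1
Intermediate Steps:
Function('z')(L, R) = Mul(2, L) (Function('z')(L, R) = Mul(Mul(2, L), 1) = Mul(2, L))
Function('d')(U, k) = Add(-40, Mul(-5, U)) (Function('d')(U, k) = Mul(-5, Add(U, 8)) = Mul(-5, Add(8, U)) = Add(-40, Mul(-5, U)))
h = Rational(-9, 68) (h = Mul(9, Pow(Add(-2, Mul(-1, 66)), -1)) = Mul(9, Pow(Add(-2, -66), -1)) = Mul(9, Pow(-68, -1)) = Mul(9, Rational(-1, 68)) = Rational(-9, 68) ≈ -0.13235)
Add(Function('d')(b, Function('z')(-8, 15)), Function('n')(h)) = Add(Add(-40, Mul(-5, 209)), Rational(-9, 68)) = Add(Add(-40, -1045), Rational(-9, 68)) = Add(-1085, Rational(-9, 68)) = Rational(-73789, 68)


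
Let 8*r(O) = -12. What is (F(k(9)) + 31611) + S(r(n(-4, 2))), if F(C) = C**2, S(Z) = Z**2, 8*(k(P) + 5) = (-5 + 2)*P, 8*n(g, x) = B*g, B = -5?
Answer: 2027737/64 ≈ 31683.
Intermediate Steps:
n(g, x) = -5*g/8 (n(g, x) = (-5*g)/8 = -5*g/8)
k(P) = -5 - 3*P/8 (k(P) = -5 + ((-5 + 2)*P)/8 = -5 + (-3*P)/8 = -5 - 3*P/8)
r(O) = -3/2 (r(O) = (1/8)*(-12) = -3/2)
(F(k(9)) + 31611) + S(r(n(-4, 2))) = ((-5 - 3/8*9)**2 + 31611) + (-3/2)**2 = ((-5 - 27/8)**2 + 31611) + 9/4 = ((-67/8)**2 + 31611) + 9/4 = (4489/64 + 31611) + 9/4 = 2027593/64 + 9/4 = 2027737/64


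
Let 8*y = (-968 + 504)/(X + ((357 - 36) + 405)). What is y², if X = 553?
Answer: 3364/1635841 ≈ 0.0020564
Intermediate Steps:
y = -58/1279 (y = ((-968 + 504)/(553 + ((357 - 36) + 405)))/8 = (-464/(553 + (321 + 405)))/8 = (-464/(553 + 726))/8 = (-464/1279)/8 = (-464*1/1279)/8 = (⅛)*(-464/1279) = -58/1279 ≈ -0.045348)
y² = (-58/1279)² = 3364/1635841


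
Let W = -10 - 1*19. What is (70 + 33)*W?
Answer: -2987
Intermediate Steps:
W = -29 (W = -10 - 19 = -29)
(70 + 33)*W = (70 + 33)*(-29) = 103*(-29) = -2987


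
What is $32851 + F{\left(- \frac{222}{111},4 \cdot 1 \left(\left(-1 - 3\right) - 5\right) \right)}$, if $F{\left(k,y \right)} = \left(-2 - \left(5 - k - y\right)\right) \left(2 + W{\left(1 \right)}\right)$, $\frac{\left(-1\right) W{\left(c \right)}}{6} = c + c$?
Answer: $33301$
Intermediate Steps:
$W{\left(c \right)} = - 12 c$ ($W{\left(c \right)} = - 6 \left(c + c\right) = - 6 \cdot 2 c = - 12 c$)
$F{\left(k,y \right)} = 70 - 10 k - 10 y$ ($F{\left(k,y \right)} = \left(-2 - \left(5 - k - y\right)\right) \left(2 - 12\right) = \left(-2 + \left(-5 + k + y\right)\right) \left(2 - 12\right) = \left(-7 + k + y\right) \left(-10\right) = 70 - 10 k - 10 y$)
$32851 + F{\left(- \frac{222}{111},4 \cdot 1 \left(\left(-1 - 3\right) - 5\right) \right)} = 32851 - \left(-70 + 10 \left(-222\right) \frac{1}{111} + 10 \cdot 4 \cdot 1 \left(\left(-1 - 3\right) - 5\right)\right) = 32851 - \left(-70 + 10 \left(-222\right) \frac{1}{111} + 10 \cdot 4 \left(-4 - 5\right)\right) = 32851 - \left(-90 + 10 \cdot 4 \left(-9\right)\right) = 32851 + \left(70 + 20 - -360\right) = 32851 + \left(70 + 20 + 360\right) = 32851 + 450 = 33301$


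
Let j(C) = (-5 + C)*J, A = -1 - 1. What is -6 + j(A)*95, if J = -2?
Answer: 1324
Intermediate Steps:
A = -2
j(C) = 10 - 2*C (j(C) = (-5 + C)*(-2) = 10 - 2*C)
-6 + j(A)*95 = -6 + (10 - 2*(-2))*95 = -6 + (10 + 4)*95 = -6 + 14*95 = -6 + 1330 = 1324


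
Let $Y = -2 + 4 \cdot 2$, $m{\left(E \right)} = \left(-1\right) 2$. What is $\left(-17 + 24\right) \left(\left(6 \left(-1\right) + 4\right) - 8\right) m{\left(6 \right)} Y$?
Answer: $840$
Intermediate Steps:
$m{\left(E \right)} = -2$
$Y = 6$ ($Y = -2 + 8 = 6$)
$\left(-17 + 24\right) \left(\left(6 \left(-1\right) + 4\right) - 8\right) m{\left(6 \right)} Y = \left(-17 + 24\right) \left(\left(6 \left(-1\right) + 4\right) - 8\right) \left(-2\right) 6 = 7 \left(\left(-6 + 4\right) - 8\right) \left(-2\right) 6 = 7 \left(-2 - 8\right) \left(-2\right) 6 = 7 \left(-10\right) \left(-2\right) 6 = \left(-70\right) \left(-2\right) 6 = 140 \cdot 6 = 840$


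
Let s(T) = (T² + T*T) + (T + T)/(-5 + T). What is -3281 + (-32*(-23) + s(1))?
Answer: -5087/2 ≈ -2543.5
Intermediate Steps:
s(T) = 2*T² + 2*T/(-5 + T) (s(T) = (T² + T²) + (2*T)/(-5 + T) = 2*T² + 2*T/(-5 + T))
-3281 + (-32*(-23) + s(1)) = -3281 + (-32*(-23) + 2*1*(1 + 1² - 5*1)/(-5 + 1)) = -3281 + (736 + 2*1*(1 + 1 - 5)/(-4)) = -3281 + (736 + 2*1*(-¼)*(-3)) = -3281 + (736 + 3/2) = -3281 + 1475/2 = -5087/2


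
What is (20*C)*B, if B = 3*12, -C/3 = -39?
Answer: 84240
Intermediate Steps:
C = 117 (C = -3*(-39) = 117)
B = 36
(20*C)*B = (20*117)*36 = 2340*36 = 84240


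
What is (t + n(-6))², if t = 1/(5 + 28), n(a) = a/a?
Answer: 1156/1089 ≈ 1.0615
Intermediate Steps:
n(a) = 1
t = 1/33 ≈ 0.030303
(t + n(-6))² = (1/33 + 1)² = (34/33)² = 1156/1089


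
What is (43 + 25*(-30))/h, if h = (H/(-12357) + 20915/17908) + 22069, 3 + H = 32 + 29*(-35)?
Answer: -156451433292/4883906487707 ≈ -0.032034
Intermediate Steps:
H = -986 (H = -3 + (32 + 29*(-35)) = -3 + (32 - 1015) = -3 - 983 = -986)
h = 4883906487707/221289156 (h = (-986/(-12357) + 20915/17908) + 22069 = (-986*(-1/12357) + 20915*(1/17908)) + 22069 = (986/12357 + 20915/17908) + 22069 = 276103943/221289156 + 22069 = 4883906487707/221289156 ≈ 22070.)
(43 + 25*(-30))/h = (43 + 25*(-30))/(4883906487707/221289156) = (43 - 750)*(221289156/4883906487707) = -707*221289156/4883906487707 = -156451433292/4883906487707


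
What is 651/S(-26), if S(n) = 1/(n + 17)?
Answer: -5859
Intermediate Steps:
S(n) = 1/(17 + n)
651/S(-26) = 651/(1/(17 - 26)) = 651/(1/(-9)) = 651/(-⅑) = 651*(-9) = -5859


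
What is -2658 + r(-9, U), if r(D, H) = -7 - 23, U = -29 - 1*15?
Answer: -2688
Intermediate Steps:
U = -44 (U = -29 - 15 = -44)
r(D, H) = -30
-2658 + r(-9, U) = -2658 - 30 = -2688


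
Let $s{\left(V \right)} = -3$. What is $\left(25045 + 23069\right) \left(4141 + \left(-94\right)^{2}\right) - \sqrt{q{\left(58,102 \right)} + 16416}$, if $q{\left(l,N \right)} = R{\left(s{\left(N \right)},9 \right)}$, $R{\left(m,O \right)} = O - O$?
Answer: $624375378 - 12 \sqrt{114} \approx 6.2437 \cdot 10^{8}$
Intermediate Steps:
$R{\left(m,O \right)} = 0$
$q{\left(l,N \right)} = 0$
$\left(25045 + 23069\right) \left(4141 + \left(-94\right)^{2}\right) - \sqrt{q{\left(58,102 \right)} + 16416} = \left(25045 + 23069\right) \left(4141 + \left(-94\right)^{2}\right) - \sqrt{0 + 16416} = 48114 \left(4141 + 8836\right) - \sqrt{16416} = 48114 \cdot 12977 - 12 \sqrt{114} = 624375378 - 12 \sqrt{114}$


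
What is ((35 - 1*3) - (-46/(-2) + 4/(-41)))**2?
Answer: 139129/1681 ≈ 82.766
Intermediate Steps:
((35 - 1*3) - (-46/(-2) + 4/(-41)))**2 = ((35 - 3) - (-46*(-1/2) + 4*(-1/41)))**2 = (32 - (23 - 4/41))**2 = (32 - 1*939/41)**2 = (32 - 939/41)**2 = (373/41)**2 = 139129/1681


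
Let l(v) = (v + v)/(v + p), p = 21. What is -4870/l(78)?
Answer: -80355/26 ≈ -3090.6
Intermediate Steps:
l(v) = 2*v/(21 + v) (l(v) = (v + v)/(v + 21) = (2*v)/(21 + v) = 2*v/(21 + v))
-4870/l(78) = -4870/(2*78/(21 + 78)) = -4870/(2*78/99) = -4870/(2*78*(1/99)) = -4870/52/33 = -4870*33/52 = -80355/26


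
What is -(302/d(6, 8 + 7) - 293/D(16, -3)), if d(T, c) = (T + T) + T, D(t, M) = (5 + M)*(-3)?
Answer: -1181/18 ≈ -65.611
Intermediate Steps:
D(t, M) = -15 - 3*M
d(T, c) = 3*T (d(T, c) = 2*T + T = 3*T)
-(302/d(6, 8 + 7) - 293/D(16, -3)) = -(302/((3*6)) - 293/(-15 - 3*(-3))) = -(302/18 - 293/(-15 + 9)) = -(302*(1/18) - 293/(-6)) = -(151/9 - 293*(-1/6)) = -(151/9 + 293/6) = -1*1181/18 = -1181/18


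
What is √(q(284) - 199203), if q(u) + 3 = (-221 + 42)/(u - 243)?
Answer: 95*I*√37105/41 ≈ 446.33*I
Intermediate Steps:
q(u) = -3 - 179/(-243 + u) (q(u) = -3 + (-221 + 42)/(u - 243) = -3 - 179/(-243 + u))
√(q(284) - 199203) = √((550 - 3*284)/(-243 + 284) - 199203) = √((550 - 852)/41 - 199203) = √((1/41)*(-302) - 199203) = √(-302/41 - 199203) = √(-8167625/41) = 95*I*√37105/41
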